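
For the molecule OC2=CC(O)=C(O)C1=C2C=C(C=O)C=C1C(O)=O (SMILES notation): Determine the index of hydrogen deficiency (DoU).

9

Molecular formula: C12H8O6.
DoU = (2C + 2 + N − H − X) / 2, where X is the halogen count and O/S are ignored.
    = (2·12 + 2 + 0 − 8 − 0) / 2 = 18 / 2 = 9.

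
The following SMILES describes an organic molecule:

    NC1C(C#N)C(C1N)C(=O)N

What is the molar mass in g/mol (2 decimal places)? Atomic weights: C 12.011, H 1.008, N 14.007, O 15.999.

First, the molecular formula is C6H10N4O (counting implicit H from valence).
  C: 6 × 12.011 = 72.066
  H: 10 × 1.008 = 10.080
  N: 4 × 14.007 = 56.028
  O: 1 × 15.999 = 15.999
Sum: 6×12.011 + 10×1.008 + 4×14.007 + 1×15.999 = 154.173 → 154.17 g/mol.

154.17 g/mol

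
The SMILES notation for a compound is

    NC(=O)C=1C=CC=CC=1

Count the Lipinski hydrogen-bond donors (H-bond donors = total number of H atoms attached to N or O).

2

Donors: find every N or O and count the H atoms it carries.
  atom 1 (N): bond orders sum to 1 → 2 H
  atom 3 (O): bond orders sum to 2 → 0 H
Lipinski HBD = 2.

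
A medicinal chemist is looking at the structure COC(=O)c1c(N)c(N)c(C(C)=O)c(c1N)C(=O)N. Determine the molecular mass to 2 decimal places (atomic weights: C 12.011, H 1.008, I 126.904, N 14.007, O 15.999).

266.26 g/mol

First, the molecular formula is C11H14N4O4 (counting implicit H from valence).
  C: 11 × 12.011 = 132.121
  H: 14 × 1.008 = 14.112
  N: 4 × 14.007 = 56.028
  O: 4 × 15.999 = 63.996
Sum: 11×12.011 + 14×1.008 + 4×14.007 + 4×15.999 = 266.257 → 266.26 g/mol.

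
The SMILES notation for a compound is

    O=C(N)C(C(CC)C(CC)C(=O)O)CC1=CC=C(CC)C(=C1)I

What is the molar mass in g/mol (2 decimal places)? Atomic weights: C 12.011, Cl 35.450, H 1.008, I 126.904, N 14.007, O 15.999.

431.31 g/mol

First, the molecular formula is C18H26INO3 (counting implicit H from valence).
  C: 18 × 12.011 = 216.198
  H: 26 × 1.008 = 26.208
  I: 1 × 126.904 = 126.904
  N: 1 × 14.007 = 14.007
  O: 3 × 15.999 = 47.997
Sum: 18×12.011 + 26×1.008 + 1×126.904 + 1×14.007 + 3×15.999 = 431.314 → 431.31 g/mol.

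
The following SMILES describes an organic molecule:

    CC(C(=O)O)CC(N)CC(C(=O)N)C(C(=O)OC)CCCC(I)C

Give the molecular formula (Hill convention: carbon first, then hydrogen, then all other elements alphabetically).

C16H29IN2O5

Walk through each heavy atom and fill implicit hydrogens from standard valence (C 4, N 3, O 2, S 2, halogen 1):
  atom 1: C, bond orders sum to 1 (valence 4) → 3 H
  atom 2: C, bond orders sum to 3 (valence 4) → 1 H
  atom 3: C, bond orders sum to 4 (valence 4) → 0 H
  atom 4: O, bond orders sum to 2 (valence 2) → 0 H
  atom 5: O, bond orders sum to 1 (valence 2) → 1 H
  atom 6: C, bond orders sum to 2 (valence 4) → 2 H
  atom 7: C, bond orders sum to 3 (valence 4) → 1 H
  atom 8: N, bond orders sum to 1 (valence 3) → 2 H
  atom 9: C, bond orders sum to 2 (valence 4) → 2 H
  atom 10: C, bond orders sum to 3 (valence 4) → 1 H
  atom 11: C, bond orders sum to 4 (valence 4) → 0 H
  atom 12: O, bond orders sum to 2 (valence 2) → 0 H
  atom 13: N, bond orders sum to 1 (valence 3) → 2 H
  atom 14: C, bond orders sum to 3 (valence 4) → 1 H
  atom 15: C, bond orders sum to 4 (valence 4) → 0 H
  atom 16: O, bond orders sum to 2 (valence 2) → 0 H
  atom 17: O, bond orders sum to 2 (valence 2) → 0 H
  atom 18: C, bond orders sum to 1 (valence 4) → 3 H
  atom 19: C, bond orders sum to 2 (valence 4) → 2 H
  atom 20: C, bond orders sum to 2 (valence 4) → 2 H
  atom 21: C, bond orders sum to 2 (valence 4) → 2 H
  atom 22: C, bond orders sum to 3 (valence 4) → 1 H
  atom 23: I (halogen, monovalent) → 0 H
  atom 24: C, bond orders sum to 1 (valence 4) → 3 H
Totals → C:16, H:29, I:1, N:2, O:5.
In Hill order: C16H29IN2O5.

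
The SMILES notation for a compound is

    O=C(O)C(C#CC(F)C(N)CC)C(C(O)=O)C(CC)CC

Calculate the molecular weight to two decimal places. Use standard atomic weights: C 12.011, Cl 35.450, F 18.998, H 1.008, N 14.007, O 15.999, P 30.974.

First, the molecular formula is C15H24FNO4 (counting implicit H from valence).
  C: 15 × 12.011 = 180.165
  F: 1 × 18.998 = 18.998
  H: 24 × 1.008 = 24.192
  N: 1 × 14.007 = 14.007
  O: 4 × 15.999 = 63.996
Sum: 15×12.011 + 1×18.998 + 24×1.008 + 1×14.007 + 4×15.999 = 301.358 → 301.36 g/mol.

301.36 g/mol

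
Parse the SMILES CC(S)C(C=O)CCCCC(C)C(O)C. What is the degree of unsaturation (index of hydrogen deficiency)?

Molecular formula: C12H24O2S.
DoU = (2C + 2 + N − H − X) / 2, where X is the halogen count and O/S are ignored.
    = (2·12 + 2 + 0 − 24 − 0) / 2 = 2 / 2 = 1.

1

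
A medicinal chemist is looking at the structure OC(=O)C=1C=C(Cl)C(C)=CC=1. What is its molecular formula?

Walk through each heavy atom and fill implicit hydrogens from standard valence (C 4, N 3, O 2, S 2, halogen 1):
  atom 1: O, bond orders sum to 1 (valence 2) → 1 H
  atom 2: C, bond orders sum to 4 (valence 4) → 0 H
  atom 3: O, bond orders sum to 2 (valence 2) → 0 H
  atom 4: C, bond orders sum to 4 (valence 4) → 0 H
  atom 5: C, bond orders sum to 3 (valence 4) → 1 H
  atom 6: C, bond orders sum to 4 (valence 4) → 0 H
  atom 7: Cl (halogen, monovalent) → 0 H
  atom 8: C, bond orders sum to 4 (valence 4) → 0 H
  atom 9: C, bond orders sum to 1 (valence 4) → 3 H
  atom 10: C, bond orders sum to 3 (valence 4) → 1 H
  atom 11: C, bond orders sum to 3 (valence 4) → 1 H
Totals → C:8, H:7, Cl:1, O:2.
In Hill order: C8H7ClO2.

C8H7ClO2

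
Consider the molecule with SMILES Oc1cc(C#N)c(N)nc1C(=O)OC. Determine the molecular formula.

Walk through each heavy atom and fill implicit hydrogens from standard valence (C 4, N 3, O 2, S 2, halogen 1); for lowercase aromatic atoms, an aromatic c carries 1 H when it has two neighbours and 0 H with three, and aromatic n carries 0 H:
  atom 1: O, bond orders sum to 1 (valence 2) → 1 H
  atom 2: aromatic c, 3 neighbours → 0 H
  atom 3: aromatic c, 2 neighbours → 1 H
  atom 4: aromatic c, 3 neighbours → 0 H
  atom 5: C, bond orders sum to 4 (valence 4) → 0 H
  atom 6: N, bond orders sum to 3 (valence 3) → 0 H
  atom 7: aromatic c, 3 neighbours → 0 H
  atom 8: N, bond orders sum to 1 (valence 3) → 2 H
  atom 9: aromatic n, 2 neighbours → 0 H
  atom 10: aromatic c, 3 neighbours → 0 H
  atom 11: C, bond orders sum to 4 (valence 4) → 0 H
  atom 12: O, bond orders sum to 2 (valence 2) → 0 H
  atom 13: O, bond orders sum to 2 (valence 2) → 0 H
  atom 14: C, bond orders sum to 1 (valence 4) → 3 H
Totals → C:8, H:7, N:3, O:3.

C8H7N3O3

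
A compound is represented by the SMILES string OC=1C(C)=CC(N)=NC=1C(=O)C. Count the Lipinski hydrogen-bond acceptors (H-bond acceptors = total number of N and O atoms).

4

N atoms: 2; O atoms: 2.
Lipinski HBA = 2 + 2 = 4.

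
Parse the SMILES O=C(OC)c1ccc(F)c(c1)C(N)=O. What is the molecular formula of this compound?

C9H8FNO3

Walk through each heavy atom and fill implicit hydrogens from standard valence (C 4, N 3, O 2, S 2, halogen 1); for lowercase aromatic atoms, an aromatic c carries 1 H when it has two neighbours and 0 H with three, and aromatic n carries 0 H:
  atom 1: O, bond orders sum to 2 (valence 2) → 0 H
  atom 2: C, bond orders sum to 4 (valence 4) → 0 H
  atom 3: O, bond orders sum to 2 (valence 2) → 0 H
  atom 4: C, bond orders sum to 1 (valence 4) → 3 H
  atom 5: aromatic c, 3 neighbours → 0 H
  atom 6: aromatic c, 2 neighbours → 1 H
  atom 7: aromatic c, 2 neighbours → 1 H
  atom 8: aromatic c, 3 neighbours → 0 H
  atom 9: F (halogen, monovalent) → 0 H
  atom 10: aromatic c, 3 neighbours → 0 H
  atom 11: aromatic c, 2 neighbours → 1 H
  atom 12: C, bond orders sum to 4 (valence 4) → 0 H
  atom 13: N, bond orders sum to 1 (valence 3) → 2 H
  atom 14: O, bond orders sum to 2 (valence 2) → 0 H
Totals → C:9, H:8, F:1, N:1, O:3.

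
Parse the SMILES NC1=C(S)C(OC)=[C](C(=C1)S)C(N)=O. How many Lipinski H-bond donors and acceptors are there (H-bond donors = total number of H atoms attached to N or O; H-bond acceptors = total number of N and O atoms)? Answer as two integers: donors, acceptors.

Donors: find every N or O and count the H atoms it carries.
  atom 1 (N): bond orders sum to 1 → 2 H
  atom 6 (O): bond orders sum to 2 → 0 H
  atom 13 (N): bond orders sum to 1 → 2 H
  atom 14 (O): bond orders sum to 2 → 0 H
Lipinski HBD = 4.
Acceptors: N atoms = 2, O atoms = 2 → HBA = 4.

4, 4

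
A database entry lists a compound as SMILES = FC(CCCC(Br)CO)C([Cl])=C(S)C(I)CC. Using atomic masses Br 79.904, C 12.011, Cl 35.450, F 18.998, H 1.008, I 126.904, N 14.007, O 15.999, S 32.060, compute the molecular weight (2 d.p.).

First, the molecular formula is C11H18BrClFIOS (counting implicit H from valence).
  Br: 1 × 79.904 = 79.904
  C: 11 × 12.011 = 132.121
  Cl: 1 × 35.450 = 35.450
  F: 1 × 18.998 = 18.998
  H: 18 × 1.008 = 18.144
  I: 1 × 126.904 = 126.904
  O: 1 × 15.999 = 15.999
  S: 1 × 32.060 = 32.060
Sum: 1×79.904 + 11×12.011 + 1×35.450 + 1×18.998 + 18×1.008 + 1×126.904 + 1×15.999 + 1×32.060 = 459.580 → 459.58 g/mol.

459.58 g/mol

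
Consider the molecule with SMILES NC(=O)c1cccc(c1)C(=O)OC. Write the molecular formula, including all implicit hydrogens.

C9H9NO3

Walk through each heavy atom and fill implicit hydrogens from standard valence (C 4, N 3, O 2, S 2, halogen 1); for lowercase aromatic atoms, an aromatic c carries 1 H when it has two neighbours and 0 H with three, and aromatic n carries 0 H:
  atom 1: N, bond orders sum to 1 (valence 3) → 2 H
  atom 2: C, bond orders sum to 4 (valence 4) → 0 H
  atom 3: O, bond orders sum to 2 (valence 2) → 0 H
  atom 4: aromatic c, 3 neighbours → 0 H
  atom 5: aromatic c, 2 neighbours → 1 H
  atom 6: aromatic c, 2 neighbours → 1 H
  atom 7: aromatic c, 2 neighbours → 1 H
  atom 8: aromatic c, 3 neighbours → 0 H
  atom 9: aromatic c, 2 neighbours → 1 H
  atom 10: C, bond orders sum to 4 (valence 4) → 0 H
  atom 11: O, bond orders sum to 2 (valence 2) → 0 H
  atom 12: O, bond orders sum to 2 (valence 2) → 0 H
  atom 13: C, bond orders sum to 1 (valence 4) → 3 H
Totals → C:9, H:9, N:1, O:3.
In Hill order: C9H9NO3.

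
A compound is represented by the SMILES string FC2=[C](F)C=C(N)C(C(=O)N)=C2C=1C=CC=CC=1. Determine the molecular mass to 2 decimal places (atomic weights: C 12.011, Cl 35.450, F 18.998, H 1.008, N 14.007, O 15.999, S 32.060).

248.23 g/mol

First, the molecular formula is C13H10F2N2O (counting implicit H from valence).
  C: 13 × 12.011 = 156.143
  F: 2 × 18.998 = 37.996
  H: 10 × 1.008 = 10.080
  N: 2 × 14.007 = 28.014
  O: 1 × 15.999 = 15.999
Sum: 13×12.011 + 2×18.998 + 10×1.008 + 2×14.007 + 1×15.999 = 248.232 → 248.23 g/mol.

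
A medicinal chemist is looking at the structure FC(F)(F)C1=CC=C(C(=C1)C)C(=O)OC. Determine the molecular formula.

C10H9F3O2

Walk through each heavy atom and fill implicit hydrogens from standard valence (C 4, N 3, O 2, S 2, halogen 1):
  atom 1: F (halogen, monovalent) → 0 H
  atom 2: C, bond orders sum to 4 (valence 4) → 0 H
  atom 3: F (halogen, monovalent) → 0 H
  atom 4: F (halogen, monovalent) → 0 H
  atom 5: C, bond orders sum to 4 (valence 4) → 0 H
  atom 6: C, bond orders sum to 3 (valence 4) → 1 H
  atom 7: C, bond orders sum to 3 (valence 4) → 1 H
  atom 8: C, bond orders sum to 4 (valence 4) → 0 H
  atom 9: C, bond orders sum to 4 (valence 4) → 0 H
  atom 10: C, bond orders sum to 3 (valence 4) → 1 H
  atom 11: C, bond orders sum to 1 (valence 4) → 3 H
  atom 12: C, bond orders sum to 4 (valence 4) → 0 H
  atom 13: O, bond orders sum to 2 (valence 2) → 0 H
  atom 14: O, bond orders sum to 2 (valence 2) → 0 H
  atom 15: C, bond orders sum to 1 (valence 4) → 3 H
Totals → C:10, H:9, F:3, O:2.
In Hill order: C10H9F3O2.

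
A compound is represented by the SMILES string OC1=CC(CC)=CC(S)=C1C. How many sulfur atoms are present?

1

Scan the SMILES for S atoms (remember two-letter symbols like Cl and Br are single atoms).
Sulfur count: 1.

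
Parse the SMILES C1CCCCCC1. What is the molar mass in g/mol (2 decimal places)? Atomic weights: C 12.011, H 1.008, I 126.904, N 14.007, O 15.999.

98.19 g/mol

First, the molecular formula is C7H14 (counting implicit H from valence).
  C: 7 × 12.011 = 84.077
  H: 14 × 1.008 = 14.112
Sum: 7×12.011 + 14×1.008 = 98.189 → 98.19 g/mol.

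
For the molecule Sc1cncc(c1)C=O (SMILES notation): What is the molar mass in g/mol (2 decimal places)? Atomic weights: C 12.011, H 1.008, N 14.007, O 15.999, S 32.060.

First, the molecular formula is C6H5NOS (counting implicit H from valence).
  C: 6 × 12.011 = 72.066
  H: 5 × 1.008 = 5.040
  N: 1 × 14.007 = 14.007
  O: 1 × 15.999 = 15.999
  S: 1 × 32.060 = 32.060
Sum: 6×12.011 + 5×1.008 + 1×14.007 + 1×15.999 + 1×32.060 = 139.172 → 139.17 g/mol.

139.17 g/mol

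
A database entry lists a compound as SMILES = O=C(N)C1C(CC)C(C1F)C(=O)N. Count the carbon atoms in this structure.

8

Count every carbon token in the SMILES (each C, including those in ring-closure positions and inside branches).
Carbon count: 8.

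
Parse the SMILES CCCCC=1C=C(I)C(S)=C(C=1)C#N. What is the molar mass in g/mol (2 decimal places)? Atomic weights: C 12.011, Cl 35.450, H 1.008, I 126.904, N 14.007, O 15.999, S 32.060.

First, the molecular formula is C11H12INS (counting implicit H from valence).
  C: 11 × 12.011 = 132.121
  H: 12 × 1.008 = 12.096
  I: 1 × 126.904 = 126.904
  N: 1 × 14.007 = 14.007
  S: 1 × 32.060 = 32.060
Sum: 11×12.011 + 12×1.008 + 1×126.904 + 1×14.007 + 1×32.060 = 317.188 → 317.19 g/mol.

317.19 g/mol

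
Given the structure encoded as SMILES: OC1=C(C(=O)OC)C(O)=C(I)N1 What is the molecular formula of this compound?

C6H6INO4

Walk through each heavy atom and fill implicit hydrogens from standard valence (C 4, N 3, O 2, S 2, halogen 1):
  atom 1: O, bond orders sum to 1 (valence 2) → 1 H
  atom 2: C, bond orders sum to 4 (valence 4) → 0 H
  atom 3: C, bond orders sum to 4 (valence 4) → 0 H
  atom 4: C, bond orders sum to 4 (valence 4) → 0 H
  atom 5: O, bond orders sum to 2 (valence 2) → 0 H
  atom 6: O, bond orders sum to 2 (valence 2) → 0 H
  atom 7: C, bond orders sum to 1 (valence 4) → 3 H
  atom 8: C, bond orders sum to 4 (valence 4) → 0 H
  atom 9: O, bond orders sum to 1 (valence 2) → 1 H
  atom 10: C, bond orders sum to 4 (valence 4) → 0 H
  atom 11: I (halogen, monovalent) → 0 H
  atom 12: N, bond orders sum to 2 (valence 3) → 1 H
Totals → C:6, H:6, I:1, N:1, O:4.
In Hill order: C6H6INO4.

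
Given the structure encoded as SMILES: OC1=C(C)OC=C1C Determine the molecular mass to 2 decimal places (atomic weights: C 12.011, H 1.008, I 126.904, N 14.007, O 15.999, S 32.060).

First, the molecular formula is C6H8O2 (counting implicit H from valence).
  C: 6 × 12.011 = 72.066
  H: 8 × 1.008 = 8.064
  O: 2 × 15.999 = 31.998
Sum: 6×12.011 + 8×1.008 + 2×15.999 = 112.128 → 112.13 g/mol.

112.13 g/mol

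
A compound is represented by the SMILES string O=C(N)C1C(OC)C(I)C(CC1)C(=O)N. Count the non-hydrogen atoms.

15

Every atom symbol written in the SMILES (organic subset) is one heavy atom; implicit H are not written.
Heavy atoms by element → C:9, I:1, N:2, O:3.
Total: 15.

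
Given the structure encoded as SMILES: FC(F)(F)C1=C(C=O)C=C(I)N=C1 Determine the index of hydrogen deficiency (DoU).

Degree of unsaturation = (number of rings) + (number of π bonds).
Ring closures in the SMILES: 1.
π bonds: 4 double bonds (each 1 DoU) → 4 DoU from unsaturation.
Total DoU = 1 + 4 = 5.

5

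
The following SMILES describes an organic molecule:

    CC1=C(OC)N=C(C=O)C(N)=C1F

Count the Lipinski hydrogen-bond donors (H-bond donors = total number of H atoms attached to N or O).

2

Donors: find every N or O and count the H atoms it carries.
  atom 4 (O): bond orders sum to 2 → 0 H
  atom 6 (N): bond orders sum to 3 → 0 H
  atom 9 (O): bond orders sum to 2 → 0 H
  atom 11 (N): bond orders sum to 1 → 2 H
Lipinski HBD = 2.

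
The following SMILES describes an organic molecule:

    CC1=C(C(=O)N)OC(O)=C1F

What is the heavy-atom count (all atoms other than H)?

Every atom symbol written in the SMILES (organic subset) is one heavy atom; implicit H are not written.
Heavy atoms by element → C:6, F:1, N:1, O:3.
Total: 11.

11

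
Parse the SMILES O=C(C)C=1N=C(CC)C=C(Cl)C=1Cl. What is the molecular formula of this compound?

C9H9Cl2NO

Walk through each heavy atom and fill implicit hydrogens from standard valence (C 4, N 3, O 2, S 2, halogen 1):
  atom 1: O, bond orders sum to 2 (valence 2) → 0 H
  atom 2: C, bond orders sum to 4 (valence 4) → 0 H
  atom 3: C, bond orders sum to 1 (valence 4) → 3 H
  atom 4: C, bond orders sum to 4 (valence 4) → 0 H
  atom 5: N, bond orders sum to 3 (valence 3) → 0 H
  atom 6: C, bond orders sum to 4 (valence 4) → 0 H
  atom 7: C, bond orders sum to 2 (valence 4) → 2 H
  atom 8: C, bond orders sum to 1 (valence 4) → 3 H
  atom 9: C, bond orders sum to 3 (valence 4) → 1 H
  atom 10: C, bond orders sum to 4 (valence 4) → 0 H
  atom 11: Cl (halogen, monovalent) → 0 H
  atom 12: C, bond orders sum to 4 (valence 4) → 0 H
  atom 13: Cl (halogen, monovalent) → 0 H
Totals → C:9, H:9, Cl:2, N:1, O:1.
In Hill order: C9H9Cl2NO.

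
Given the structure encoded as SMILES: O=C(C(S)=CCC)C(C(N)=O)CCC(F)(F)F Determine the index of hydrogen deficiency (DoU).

3

Degree of unsaturation = (number of rings) + (number of π bonds).
Ring closures in the SMILES: 0.
π bonds: 3 double bonds (each 1 DoU) → 3 DoU from unsaturation.
Total DoU = 0 + 3 = 3.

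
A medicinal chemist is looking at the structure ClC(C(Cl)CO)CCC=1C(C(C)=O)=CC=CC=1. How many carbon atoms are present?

13

Count every carbon token in the SMILES (each C, including those in ring-closure positions and inside branches).
Carbon count: 13.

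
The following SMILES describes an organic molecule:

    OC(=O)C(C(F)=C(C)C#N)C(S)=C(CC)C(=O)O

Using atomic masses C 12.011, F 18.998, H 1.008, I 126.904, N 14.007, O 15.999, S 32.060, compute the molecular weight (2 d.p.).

273.28 g/mol

First, the molecular formula is C11H12FNO4S (counting implicit H from valence).
  C: 11 × 12.011 = 132.121
  F: 1 × 18.998 = 18.998
  H: 12 × 1.008 = 12.096
  N: 1 × 14.007 = 14.007
  O: 4 × 15.999 = 63.996
  S: 1 × 32.060 = 32.060
Sum: 11×12.011 + 1×18.998 + 12×1.008 + 1×14.007 + 4×15.999 + 1×32.060 = 273.278 → 273.28 g/mol.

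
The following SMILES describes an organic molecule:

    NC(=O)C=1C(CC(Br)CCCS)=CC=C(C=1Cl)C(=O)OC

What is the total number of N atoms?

Scan the SMILES for N atoms (remember two-letter symbols like Cl and Br are single atoms).
Nitrogen count: 1.

1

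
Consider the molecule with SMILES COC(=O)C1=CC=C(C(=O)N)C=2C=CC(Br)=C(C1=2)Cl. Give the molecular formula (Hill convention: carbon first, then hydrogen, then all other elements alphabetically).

C13H9BrClNO3

Walk through each heavy atom and fill implicit hydrogens from standard valence (C 4, N 3, O 2, S 2, halogen 1):
  atom 1: C, bond orders sum to 1 (valence 4) → 3 H
  atom 2: O, bond orders sum to 2 (valence 2) → 0 H
  atom 3: C, bond orders sum to 4 (valence 4) → 0 H
  atom 4: O, bond orders sum to 2 (valence 2) → 0 H
  atom 5: C, bond orders sum to 4 (valence 4) → 0 H
  atom 6: C, bond orders sum to 3 (valence 4) → 1 H
  atom 7: C, bond orders sum to 3 (valence 4) → 1 H
  atom 8: C, bond orders sum to 4 (valence 4) → 0 H
  atom 9: C, bond orders sum to 4 (valence 4) → 0 H
  atom 10: O, bond orders sum to 2 (valence 2) → 0 H
  atom 11: N, bond orders sum to 1 (valence 3) → 2 H
  atom 12: C, bond orders sum to 4 (valence 4) → 0 H
  atom 13: C, bond orders sum to 3 (valence 4) → 1 H
  atom 14: C, bond orders sum to 3 (valence 4) → 1 H
  atom 15: C, bond orders sum to 4 (valence 4) → 0 H
  atom 16: Br (halogen, monovalent) → 0 H
  atom 17: C, bond orders sum to 4 (valence 4) → 0 H
  atom 18: C, bond orders sum to 4 (valence 4) → 0 H
  atom 19: Cl (halogen, monovalent) → 0 H
Totals → C:13, H:9, Br:1, Cl:1, N:1, O:3.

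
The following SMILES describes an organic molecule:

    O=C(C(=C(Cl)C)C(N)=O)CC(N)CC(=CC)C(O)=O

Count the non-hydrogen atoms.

19

Every atom symbol written in the SMILES (organic subset) is one heavy atom; implicit H are not written.
Heavy atoms by element → C:12, Cl:1, N:2, O:4.
Total: 19.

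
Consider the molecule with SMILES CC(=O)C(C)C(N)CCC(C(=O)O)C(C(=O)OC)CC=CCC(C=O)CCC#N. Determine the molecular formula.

C21H32N2O6

Walk through each heavy atom and fill implicit hydrogens from standard valence (C 4, N 3, O 2, S 2, halogen 1):
  atom 1: C, bond orders sum to 1 (valence 4) → 3 H
  atom 2: C, bond orders sum to 4 (valence 4) → 0 H
  atom 3: O, bond orders sum to 2 (valence 2) → 0 H
  atom 4: C, bond orders sum to 3 (valence 4) → 1 H
  atom 5: C, bond orders sum to 1 (valence 4) → 3 H
  atom 6: C, bond orders sum to 3 (valence 4) → 1 H
  atom 7: N, bond orders sum to 1 (valence 3) → 2 H
  atom 8: C, bond orders sum to 2 (valence 4) → 2 H
  atom 9: C, bond orders sum to 2 (valence 4) → 2 H
  atom 10: C, bond orders sum to 3 (valence 4) → 1 H
  atom 11: C, bond orders sum to 4 (valence 4) → 0 H
  atom 12: O, bond orders sum to 2 (valence 2) → 0 H
  atom 13: O, bond orders sum to 1 (valence 2) → 1 H
  atom 14: C, bond orders sum to 3 (valence 4) → 1 H
  atom 15: C, bond orders sum to 4 (valence 4) → 0 H
  atom 16: O, bond orders sum to 2 (valence 2) → 0 H
  atom 17: O, bond orders sum to 2 (valence 2) → 0 H
  atom 18: C, bond orders sum to 1 (valence 4) → 3 H
  atom 19: C, bond orders sum to 2 (valence 4) → 2 H
  atom 20: C, bond orders sum to 3 (valence 4) → 1 H
  atom 21: C, bond orders sum to 3 (valence 4) → 1 H
  atom 22: C, bond orders sum to 2 (valence 4) → 2 H
  atom 23: C, bond orders sum to 3 (valence 4) → 1 H
  atom 24: C, bond orders sum to 3 (valence 4) → 1 H
  atom 25: O, bond orders sum to 2 (valence 2) → 0 H
  atom 26: C, bond orders sum to 2 (valence 4) → 2 H
  atom 27: C, bond orders sum to 2 (valence 4) → 2 H
  atom 28: C, bond orders sum to 4 (valence 4) → 0 H
  atom 29: N, bond orders sum to 3 (valence 3) → 0 H
Totals → C:21, H:32, N:2, O:6.
In Hill order: C21H32N2O6.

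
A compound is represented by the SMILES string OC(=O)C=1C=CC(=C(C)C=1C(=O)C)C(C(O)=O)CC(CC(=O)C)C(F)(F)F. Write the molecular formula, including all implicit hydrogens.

C18H19F3O6

Walk through each heavy atom and fill implicit hydrogens from standard valence (C 4, N 3, O 2, S 2, halogen 1):
  atom 1: O, bond orders sum to 1 (valence 2) → 1 H
  atom 2: C, bond orders sum to 4 (valence 4) → 0 H
  atom 3: O, bond orders sum to 2 (valence 2) → 0 H
  atom 4: C, bond orders sum to 4 (valence 4) → 0 H
  atom 5: C, bond orders sum to 3 (valence 4) → 1 H
  atom 6: C, bond orders sum to 3 (valence 4) → 1 H
  atom 7: C, bond orders sum to 4 (valence 4) → 0 H
  atom 8: C, bond orders sum to 4 (valence 4) → 0 H
  atom 9: C, bond orders sum to 1 (valence 4) → 3 H
  atom 10: C, bond orders sum to 4 (valence 4) → 0 H
  atom 11: C, bond orders sum to 4 (valence 4) → 0 H
  atom 12: O, bond orders sum to 2 (valence 2) → 0 H
  atom 13: C, bond orders sum to 1 (valence 4) → 3 H
  atom 14: C, bond orders sum to 3 (valence 4) → 1 H
  atom 15: C, bond orders sum to 4 (valence 4) → 0 H
  atom 16: O, bond orders sum to 1 (valence 2) → 1 H
  atom 17: O, bond orders sum to 2 (valence 2) → 0 H
  atom 18: C, bond orders sum to 2 (valence 4) → 2 H
  atom 19: C, bond orders sum to 3 (valence 4) → 1 H
  atom 20: C, bond orders sum to 2 (valence 4) → 2 H
  atom 21: C, bond orders sum to 4 (valence 4) → 0 H
  atom 22: O, bond orders sum to 2 (valence 2) → 0 H
  atom 23: C, bond orders sum to 1 (valence 4) → 3 H
  atom 24: C, bond orders sum to 4 (valence 4) → 0 H
  atom 25: F (halogen, monovalent) → 0 H
  atom 26: F (halogen, monovalent) → 0 H
  atom 27: F (halogen, monovalent) → 0 H
Totals → C:18, H:19, F:3, O:6.
In Hill order: C18H19F3O6.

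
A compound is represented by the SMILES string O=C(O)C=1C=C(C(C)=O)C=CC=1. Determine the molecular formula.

Walk through each heavy atom and fill implicit hydrogens from standard valence (C 4, N 3, O 2, S 2, halogen 1):
  atom 1: O, bond orders sum to 2 (valence 2) → 0 H
  atom 2: C, bond orders sum to 4 (valence 4) → 0 H
  atom 3: O, bond orders sum to 1 (valence 2) → 1 H
  atom 4: C, bond orders sum to 4 (valence 4) → 0 H
  atom 5: C, bond orders sum to 3 (valence 4) → 1 H
  atom 6: C, bond orders sum to 4 (valence 4) → 0 H
  atom 7: C, bond orders sum to 4 (valence 4) → 0 H
  atom 8: C, bond orders sum to 1 (valence 4) → 3 H
  atom 9: O, bond orders sum to 2 (valence 2) → 0 H
  atom 10: C, bond orders sum to 3 (valence 4) → 1 H
  atom 11: C, bond orders sum to 3 (valence 4) → 1 H
  atom 12: C, bond orders sum to 3 (valence 4) → 1 H
Totals → C:9, H:8, O:3.
In Hill order: C9H8O3.

C9H8O3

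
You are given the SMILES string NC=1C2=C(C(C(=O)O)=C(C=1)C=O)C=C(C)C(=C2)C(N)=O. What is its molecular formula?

Walk through each heavy atom and fill implicit hydrogens from standard valence (C 4, N 3, O 2, S 2, halogen 1):
  atom 1: N, bond orders sum to 1 (valence 3) → 2 H
  atom 2: C, bond orders sum to 4 (valence 4) → 0 H
  atom 3: C, bond orders sum to 4 (valence 4) → 0 H
  atom 4: C, bond orders sum to 4 (valence 4) → 0 H
  atom 5: C, bond orders sum to 4 (valence 4) → 0 H
  atom 6: C, bond orders sum to 4 (valence 4) → 0 H
  atom 7: O, bond orders sum to 2 (valence 2) → 0 H
  atom 8: O, bond orders sum to 1 (valence 2) → 1 H
  atom 9: C, bond orders sum to 4 (valence 4) → 0 H
  atom 10: C, bond orders sum to 3 (valence 4) → 1 H
  atom 11: C, bond orders sum to 3 (valence 4) → 1 H
  atom 12: O, bond orders sum to 2 (valence 2) → 0 H
  atom 13: C, bond orders sum to 3 (valence 4) → 1 H
  atom 14: C, bond orders sum to 4 (valence 4) → 0 H
  atom 15: C, bond orders sum to 1 (valence 4) → 3 H
  atom 16: C, bond orders sum to 4 (valence 4) → 0 H
  atom 17: C, bond orders sum to 3 (valence 4) → 1 H
  atom 18: C, bond orders sum to 4 (valence 4) → 0 H
  atom 19: N, bond orders sum to 1 (valence 3) → 2 H
  atom 20: O, bond orders sum to 2 (valence 2) → 0 H
Totals → C:14, H:12, N:2, O:4.

C14H12N2O4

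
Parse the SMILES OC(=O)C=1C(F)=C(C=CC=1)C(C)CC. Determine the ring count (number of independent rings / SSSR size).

In SMILES, each pair of matching ring-closure digits denotes one ring-closing bond; the number of such bonds equals the number of independent rings.
Ring-closure bonds here: 1.

1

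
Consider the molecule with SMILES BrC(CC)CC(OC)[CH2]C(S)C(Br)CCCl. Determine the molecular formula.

C11H21Br2ClOS

Walk through each heavy atom and fill implicit hydrogens from standard valence (C 4, N 3, O 2, S 2, halogen 1):
  atom 1: Br (halogen, monovalent) → 0 H
  atom 2: C, bond orders sum to 3 (valence 4) → 1 H
  atom 3: C, bond orders sum to 2 (valence 4) → 2 H
  atom 4: C, bond orders sum to 1 (valence 4) → 3 H
  atom 5: C, bond orders sum to 2 (valence 4) → 2 H
  atom 6: C, bond orders sum to 3 (valence 4) → 1 H
  atom 7: O, bond orders sum to 2 (valence 2) → 0 H
  atom 8: C, bond orders sum to 1 (valence 4) → 3 H
  atom 9: C with explicit H count 2
  atom 10: C, bond orders sum to 3 (valence 4) → 1 H
  atom 11: S, bond orders sum to 1 (valence 2) → 1 H
  atom 12: C, bond orders sum to 3 (valence 4) → 1 H
  atom 13: Br (halogen, monovalent) → 0 H
  atom 14: C, bond orders sum to 2 (valence 4) → 2 H
  atom 15: C, bond orders sum to 2 (valence 4) → 2 H
  atom 16: Cl (halogen, monovalent) → 0 H
Totals → C:11, H:21, Br:2, Cl:1, O:1, S:1.
In Hill order: C11H21Br2ClOS.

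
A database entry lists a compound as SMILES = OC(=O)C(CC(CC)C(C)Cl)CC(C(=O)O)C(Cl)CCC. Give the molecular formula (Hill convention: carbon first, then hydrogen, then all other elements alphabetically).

Walk through each heavy atom and fill implicit hydrogens from standard valence (C 4, N 3, O 2, S 2, halogen 1):
  atom 1: O, bond orders sum to 1 (valence 2) → 1 H
  atom 2: C, bond orders sum to 4 (valence 4) → 0 H
  atom 3: O, bond orders sum to 2 (valence 2) → 0 H
  atom 4: C, bond orders sum to 3 (valence 4) → 1 H
  atom 5: C, bond orders sum to 2 (valence 4) → 2 H
  atom 6: C, bond orders sum to 3 (valence 4) → 1 H
  atom 7: C, bond orders sum to 2 (valence 4) → 2 H
  atom 8: C, bond orders sum to 1 (valence 4) → 3 H
  atom 9: C, bond orders sum to 3 (valence 4) → 1 H
  atom 10: C, bond orders sum to 1 (valence 4) → 3 H
  atom 11: Cl (halogen, monovalent) → 0 H
  atom 12: C, bond orders sum to 2 (valence 4) → 2 H
  atom 13: C, bond orders sum to 3 (valence 4) → 1 H
  atom 14: C, bond orders sum to 4 (valence 4) → 0 H
  atom 15: O, bond orders sum to 2 (valence 2) → 0 H
  atom 16: O, bond orders sum to 1 (valence 2) → 1 H
  atom 17: C, bond orders sum to 3 (valence 4) → 1 H
  atom 18: Cl (halogen, monovalent) → 0 H
  atom 19: C, bond orders sum to 2 (valence 4) → 2 H
  atom 20: C, bond orders sum to 2 (valence 4) → 2 H
  atom 21: C, bond orders sum to 1 (valence 4) → 3 H
Totals → C:15, H:26, Cl:2, O:4.

C15H26Cl2O4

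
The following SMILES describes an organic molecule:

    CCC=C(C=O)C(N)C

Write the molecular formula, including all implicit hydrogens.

C7H13NO

Walk through each heavy atom and fill implicit hydrogens from standard valence (C 4, N 3, O 2, S 2, halogen 1):
  atom 1: C, bond orders sum to 1 (valence 4) → 3 H
  atom 2: C, bond orders sum to 2 (valence 4) → 2 H
  atom 3: C, bond orders sum to 3 (valence 4) → 1 H
  atom 4: C, bond orders sum to 4 (valence 4) → 0 H
  atom 5: C, bond orders sum to 3 (valence 4) → 1 H
  atom 6: O, bond orders sum to 2 (valence 2) → 0 H
  atom 7: C, bond orders sum to 3 (valence 4) → 1 H
  atom 8: N, bond orders sum to 1 (valence 3) → 2 H
  atom 9: C, bond orders sum to 1 (valence 4) → 3 H
Totals → C:7, H:13, N:1, O:1.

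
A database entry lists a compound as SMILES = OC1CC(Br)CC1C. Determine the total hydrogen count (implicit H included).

11

Walk through each heavy atom and fill implicit hydrogens from standard valence (C 4, N 3, O 2, S 2, halogen 1):
  atom 1: O, bond orders sum to 1 (valence 2) → 1 H
  atom 2: C, bond orders sum to 3 (valence 4) → 1 H
  atom 3: C, bond orders sum to 2 (valence 4) → 2 H
  atom 4: C, bond orders sum to 3 (valence 4) → 1 H
  atom 5: Br (halogen, monovalent) → 0 H
  atom 6: C, bond orders sum to 2 (valence 4) → 2 H
  atom 7: C, bond orders sum to 3 (valence 4) → 1 H
  atom 8: C, bond orders sum to 1 (valence 4) → 3 H
Total hydrogens: 11.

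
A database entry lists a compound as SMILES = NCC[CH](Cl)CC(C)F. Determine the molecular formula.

Walk through each heavy atom and fill implicit hydrogens from standard valence (C 4, N 3, O 2, S 2, halogen 1):
  atom 1: N, bond orders sum to 1 (valence 3) → 2 H
  atom 2: C, bond orders sum to 2 (valence 4) → 2 H
  atom 3: C, bond orders sum to 2 (valence 4) → 2 H
  atom 4: C with explicit H count 1
  atom 5: Cl (halogen, monovalent) → 0 H
  atom 6: C, bond orders sum to 2 (valence 4) → 2 H
  atom 7: C, bond orders sum to 3 (valence 4) → 1 H
  atom 8: C, bond orders sum to 1 (valence 4) → 3 H
  atom 9: F (halogen, monovalent) → 0 H
Totals → C:6, H:13, Cl:1, F:1, N:1.
In Hill order: C6H13ClFN.

C6H13ClFN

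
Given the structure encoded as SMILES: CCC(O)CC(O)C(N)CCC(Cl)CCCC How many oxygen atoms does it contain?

2

Scan the SMILES for O atoms (remember two-letter symbols like Cl and Br are single atoms).
Oxygen count: 2.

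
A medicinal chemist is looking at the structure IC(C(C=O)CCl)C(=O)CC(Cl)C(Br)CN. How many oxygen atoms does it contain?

Scan the SMILES for O atoms (remember two-letter symbols like Cl and Br are single atoms).
Oxygen count: 2.

2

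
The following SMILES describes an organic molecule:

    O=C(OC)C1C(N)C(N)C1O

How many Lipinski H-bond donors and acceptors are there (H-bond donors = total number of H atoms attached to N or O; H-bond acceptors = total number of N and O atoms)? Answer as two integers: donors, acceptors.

5, 5

Donors: find every N or O and count the H atoms it carries.
  atom 1 (O): bond orders sum to 2 → 0 H
  atom 3 (O): bond orders sum to 2 → 0 H
  atom 7 (N): bond orders sum to 1 → 2 H
  atom 9 (N): bond orders sum to 1 → 2 H
  atom 11 (O): bond orders sum to 1 → 1 H
Lipinski HBD = 5.
Acceptors: N atoms = 2, O atoms = 3 → HBA = 5.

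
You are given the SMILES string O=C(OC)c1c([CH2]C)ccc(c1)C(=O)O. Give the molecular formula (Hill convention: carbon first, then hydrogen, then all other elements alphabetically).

Walk through each heavy atom and fill implicit hydrogens from standard valence (C 4, N 3, O 2, S 2, halogen 1); for lowercase aromatic atoms, an aromatic c carries 1 H when it has two neighbours and 0 H with three, and aromatic n carries 0 H:
  atom 1: O, bond orders sum to 2 (valence 2) → 0 H
  atom 2: C, bond orders sum to 4 (valence 4) → 0 H
  atom 3: O, bond orders sum to 2 (valence 2) → 0 H
  atom 4: C, bond orders sum to 1 (valence 4) → 3 H
  atom 5: aromatic c, 3 neighbours → 0 H
  atom 6: aromatic c, 3 neighbours → 0 H
  atom 7: C with explicit H count 2
  atom 8: C, bond orders sum to 1 (valence 4) → 3 H
  atom 9: aromatic c, 2 neighbours → 1 H
  atom 10: aromatic c, 2 neighbours → 1 H
  atom 11: aromatic c, 3 neighbours → 0 H
  atom 12: aromatic c, 2 neighbours → 1 H
  atom 13: C, bond orders sum to 4 (valence 4) → 0 H
  atom 14: O, bond orders sum to 2 (valence 2) → 0 H
  atom 15: O, bond orders sum to 1 (valence 2) → 1 H
Totals → C:11, H:12, O:4.
In Hill order: C11H12O4.

C11H12O4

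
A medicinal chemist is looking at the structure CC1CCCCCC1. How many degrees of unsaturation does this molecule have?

1

Molecular formula: C8H16.
DoU = (2C + 2 + N − H − X) / 2, where X is the halogen count and O/S are ignored.
    = (2·8 + 2 + 0 − 16 − 0) / 2 = 2 / 2 = 1.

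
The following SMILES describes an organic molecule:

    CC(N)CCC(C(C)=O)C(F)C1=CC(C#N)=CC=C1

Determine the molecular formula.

Walk through each heavy atom and fill implicit hydrogens from standard valence (C 4, N 3, O 2, S 2, halogen 1):
  atom 1: C, bond orders sum to 1 (valence 4) → 3 H
  atom 2: C, bond orders sum to 3 (valence 4) → 1 H
  atom 3: N, bond orders sum to 1 (valence 3) → 2 H
  atom 4: C, bond orders sum to 2 (valence 4) → 2 H
  atom 5: C, bond orders sum to 2 (valence 4) → 2 H
  atom 6: C, bond orders sum to 3 (valence 4) → 1 H
  atom 7: C, bond orders sum to 4 (valence 4) → 0 H
  atom 8: C, bond orders sum to 1 (valence 4) → 3 H
  atom 9: O, bond orders sum to 2 (valence 2) → 0 H
  atom 10: C, bond orders sum to 3 (valence 4) → 1 H
  atom 11: F (halogen, monovalent) → 0 H
  atom 12: C, bond orders sum to 4 (valence 4) → 0 H
  atom 13: C, bond orders sum to 3 (valence 4) → 1 H
  atom 14: C, bond orders sum to 4 (valence 4) → 0 H
  atom 15: C, bond orders sum to 4 (valence 4) → 0 H
  atom 16: N, bond orders sum to 3 (valence 3) → 0 H
  atom 17: C, bond orders sum to 3 (valence 4) → 1 H
  atom 18: C, bond orders sum to 3 (valence 4) → 1 H
  atom 19: C, bond orders sum to 3 (valence 4) → 1 H
Totals → C:15, H:19, F:1, N:2, O:1.

C15H19FN2O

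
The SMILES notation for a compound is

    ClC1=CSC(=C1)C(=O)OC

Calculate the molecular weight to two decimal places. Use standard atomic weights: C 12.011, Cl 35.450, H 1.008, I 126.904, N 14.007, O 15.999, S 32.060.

First, the molecular formula is C6H5ClO2S (counting implicit H from valence).
  C: 6 × 12.011 = 72.066
  Cl: 1 × 35.450 = 35.450
  H: 5 × 1.008 = 5.040
  O: 2 × 15.999 = 31.998
  S: 1 × 32.060 = 32.060
Sum: 6×12.011 + 1×35.450 + 5×1.008 + 2×15.999 + 1×32.060 = 176.614 → 176.61 g/mol.

176.61 g/mol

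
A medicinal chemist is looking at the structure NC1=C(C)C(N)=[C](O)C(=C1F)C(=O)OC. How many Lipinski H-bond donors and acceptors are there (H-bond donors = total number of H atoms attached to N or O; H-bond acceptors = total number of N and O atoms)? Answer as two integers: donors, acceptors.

Donors: find every N or O and count the H atoms it carries.
  atom 1 (N): bond orders sum to 1 → 2 H
  atom 6 (N): bond orders sum to 1 → 2 H
  atom 8 (O): bond orders sum to 1 → 1 H
  atom 13 (O): bond orders sum to 2 → 0 H
  atom 14 (O): bond orders sum to 2 → 0 H
Lipinski HBD = 5.
Acceptors: N atoms = 2, O atoms = 3 → HBA = 5.

5, 5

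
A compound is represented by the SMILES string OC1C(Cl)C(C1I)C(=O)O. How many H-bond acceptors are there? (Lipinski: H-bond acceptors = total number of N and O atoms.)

N atoms: 0; O atoms: 3.
Lipinski HBA = 0 + 3 = 3.

3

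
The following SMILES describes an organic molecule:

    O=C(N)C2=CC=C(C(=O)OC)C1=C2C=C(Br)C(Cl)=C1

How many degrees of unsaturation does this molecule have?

Molecular formula: C13H9BrClNO3.
DoU = (2C + 2 + N − H − X) / 2, where X is the halogen count and O/S are ignored.
    = (2·13 + 2 + 1 − 9 − 2) / 2 = 18 / 2 = 9.

9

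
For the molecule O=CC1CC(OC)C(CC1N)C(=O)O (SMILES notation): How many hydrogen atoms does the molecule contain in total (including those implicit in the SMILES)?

15

Walk through each heavy atom and fill implicit hydrogens from standard valence (C 4, N 3, O 2, S 2, halogen 1):
  atom 1: O, bond orders sum to 2 (valence 2) → 0 H
  atom 2: C, bond orders sum to 3 (valence 4) → 1 H
  atom 3: C, bond orders sum to 3 (valence 4) → 1 H
  atom 4: C, bond orders sum to 2 (valence 4) → 2 H
  atom 5: C, bond orders sum to 3 (valence 4) → 1 H
  atom 6: O, bond orders sum to 2 (valence 2) → 0 H
  atom 7: C, bond orders sum to 1 (valence 4) → 3 H
  atom 8: C, bond orders sum to 3 (valence 4) → 1 H
  atom 9: C, bond orders sum to 2 (valence 4) → 2 H
  atom 10: C, bond orders sum to 3 (valence 4) → 1 H
  atom 11: N, bond orders sum to 1 (valence 3) → 2 H
  atom 12: C, bond orders sum to 4 (valence 4) → 0 H
  atom 13: O, bond orders sum to 2 (valence 2) → 0 H
  atom 14: O, bond orders sum to 1 (valence 2) → 1 H
Total hydrogens: 15.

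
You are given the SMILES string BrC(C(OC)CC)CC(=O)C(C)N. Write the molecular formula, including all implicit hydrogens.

Walk through each heavy atom and fill implicit hydrogens from standard valence (C 4, N 3, O 2, S 2, halogen 1):
  atom 1: Br (halogen, monovalent) → 0 H
  atom 2: C, bond orders sum to 3 (valence 4) → 1 H
  atom 3: C, bond orders sum to 3 (valence 4) → 1 H
  atom 4: O, bond orders sum to 2 (valence 2) → 0 H
  atom 5: C, bond orders sum to 1 (valence 4) → 3 H
  atom 6: C, bond orders sum to 2 (valence 4) → 2 H
  atom 7: C, bond orders sum to 1 (valence 4) → 3 H
  atom 8: C, bond orders sum to 2 (valence 4) → 2 H
  atom 9: C, bond orders sum to 4 (valence 4) → 0 H
  atom 10: O, bond orders sum to 2 (valence 2) → 0 H
  atom 11: C, bond orders sum to 3 (valence 4) → 1 H
  atom 12: C, bond orders sum to 1 (valence 4) → 3 H
  atom 13: N, bond orders sum to 1 (valence 3) → 2 H
Totals → C:9, H:18, Br:1, N:1, O:2.
In Hill order: C9H18BrNO2.

C9H18BrNO2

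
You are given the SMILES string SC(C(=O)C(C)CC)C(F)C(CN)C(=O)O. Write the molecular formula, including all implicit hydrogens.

Walk through each heavy atom and fill implicit hydrogens from standard valence (C 4, N 3, O 2, S 2, halogen 1):
  atom 1: S, bond orders sum to 1 (valence 2) → 1 H
  atom 2: C, bond orders sum to 3 (valence 4) → 1 H
  atom 3: C, bond orders sum to 4 (valence 4) → 0 H
  atom 4: O, bond orders sum to 2 (valence 2) → 0 H
  atom 5: C, bond orders sum to 3 (valence 4) → 1 H
  atom 6: C, bond orders sum to 1 (valence 4) → 3 H
  atom 7: C, bond orders sum to 2 (valence 4) → 2 H
  atom 8: C, bond orders sum to 1 (valence 4) → 3 H
  atom 9: C, bond orders sum to 3 (valence 4) → 1 H
  atom 10: F (halogen, monovalent) → 0 H
  atom 11: C, bond orders sum to 3 (valence 4) → 1 H
  atom 12: C, bond orders sum to 2 (valence 4) → 2 H
  atom 13: N, bond orders sum to 1 (valence 3) → 2 H
  atom 14: C, bond orders sum to 4 (valence 4) → 0 H
  atom 15: O, bond orders sum to 2 (valence 2) → 0 H
  atom 16: O, bond orders sum to 1 (valence 2) → 1 H
Totals → C:10, H:18, F:1, N:1, O:3, S:1.

C10H18FNO3S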